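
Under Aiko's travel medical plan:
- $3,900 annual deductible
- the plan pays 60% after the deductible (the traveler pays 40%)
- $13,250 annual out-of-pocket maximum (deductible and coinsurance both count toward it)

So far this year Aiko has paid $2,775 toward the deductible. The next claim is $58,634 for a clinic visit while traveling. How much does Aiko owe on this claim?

$2,775 of the $3,900 deductible is already met, leaving $1,125.
After the $1,125 deductible portion, $58,634 − $1,125 = $57,509 is subject to coinsurance.
Coinsurance: $57,509 × 40% = $23,003.60.
So the traveler owes $1,125 + $23,003.60 = $24,128.60 before any cap.
Year-to-date out-of-pocket would reach $2,775 + $24,128.60 = $26,903.60, above the $13,250 maximum, so the traveler pays only $13,250 − $2,775 = $10,475.

$10,475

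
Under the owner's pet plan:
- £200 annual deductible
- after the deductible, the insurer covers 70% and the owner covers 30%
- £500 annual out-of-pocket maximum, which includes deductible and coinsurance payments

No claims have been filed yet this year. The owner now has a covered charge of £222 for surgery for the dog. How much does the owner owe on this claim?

Deductible not yet touched, so the first £200 of the bill goes to the deductible.
After the £200 deductible portion, £222 − £200 = £22 is subject to coinsurance.
Owner's 30% share of £22 is £6.60.
Owner responsibility before any cap: £200 + £6.60 = £206.60.
Year-to-date out-of-pocket becomes £0 + £206.60 = £206.60, still under the £500 maximum, so no cap applies.

£206.60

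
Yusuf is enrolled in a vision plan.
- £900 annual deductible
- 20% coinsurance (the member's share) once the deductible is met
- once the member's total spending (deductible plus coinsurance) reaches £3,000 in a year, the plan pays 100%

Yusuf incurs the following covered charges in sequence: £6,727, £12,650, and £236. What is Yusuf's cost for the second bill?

£934.60

Claim 1 — £6,727: deductible takes £900, £5,827 remains; 20% of £5,827 = £1,165.40. Cost to member: £2,065.40. OOP to date £2,065.40.
Claim 2 — £12,650: 20% coinsurance on £12,650 = £2,530. OOP would hit £4,595.40 > £3,000, so the cap limits the member to £3,000 − £2,065.40 = £934.60.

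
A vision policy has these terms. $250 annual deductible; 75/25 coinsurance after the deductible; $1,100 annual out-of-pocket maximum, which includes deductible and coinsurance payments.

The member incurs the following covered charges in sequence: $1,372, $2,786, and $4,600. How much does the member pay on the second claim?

Claim 1 — $1,372: deductible takes $250, $1,122 remains; coinsurance $1,122 × 25% = $280.50. Member owes $530.50 (running OOP $530.50).
Claim 2 — $2,786: deductible met; 25% of $2,786 = $696.50. OOP would hit $1,227 > $1,100, so the cap limits the member to $1,100 − $530.50 = $569.50.

$569.50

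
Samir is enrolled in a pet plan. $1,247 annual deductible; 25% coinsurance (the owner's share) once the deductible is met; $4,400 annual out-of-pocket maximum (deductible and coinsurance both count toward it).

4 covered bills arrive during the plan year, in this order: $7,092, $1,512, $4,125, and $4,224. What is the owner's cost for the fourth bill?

$282.50

#1 ($7,092): deductible takes $1,247, $5,845 remains; coinsurance $5,845 × 25% = $1,461.25. Owner owes $2,708.25 (running OOP $2,708.25).
#2 ($1,512): deductible met; 25% of $1,512 = $378. Cost to owner: $378. OOP to date $3,086.25.
#3 ($4,125): deductible already satisfied, so owner's share is 25% × $4,125 = $1,031.25. Owner pays $1,031.25; OOP now $4,117.50.
#4 ($4,224): 25% coinsurance on $4,224 = $1,056. OOP would hit $5,173.50 > $4,400, so the cap limits the owner to $4,400 − $4,117.50 = $282.50.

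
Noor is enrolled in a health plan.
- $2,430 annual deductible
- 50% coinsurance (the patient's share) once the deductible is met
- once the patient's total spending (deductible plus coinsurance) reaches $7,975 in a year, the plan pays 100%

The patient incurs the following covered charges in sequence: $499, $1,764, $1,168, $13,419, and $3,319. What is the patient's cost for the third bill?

$667.50

Claim 1 — $499: all of it applies to the deductible. Patient pays $499; OOP now $499.
Claim 2 — $1,764: fully absorbed by the deductible. Patient owes $1,764 (running OOP $2,263).
Claim 3 — $1,168: $167 finishes the deductible; $1,001 goes to coinsurance; 50% of $1,001 = $500.50. Patient owes $667.50 (running OOP $2,930.50).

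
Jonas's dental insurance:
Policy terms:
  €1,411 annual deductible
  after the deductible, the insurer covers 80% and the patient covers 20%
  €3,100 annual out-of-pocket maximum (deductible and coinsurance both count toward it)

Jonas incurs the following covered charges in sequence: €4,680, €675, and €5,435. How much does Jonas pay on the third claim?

Claim 1 — €4,680: deductible takes €1,411, €3,269 remains; patient's 20% is €653.80. Patient pays €2,064.80; OOP now €2,064.80.
Claim 2 — €675: deductible already satisfied, so patient's share is 20% × €675 = €135. Cost to patient: €135. OOP to date €2,199.80.
Claim 3 — €5,435: 20% coinsurance on €5,435 = €1,087. OOP would hit €3,286.80 > €3,100, so the cap limits the patient to €3,100 − €2,199.80 = €900.20.

€900.20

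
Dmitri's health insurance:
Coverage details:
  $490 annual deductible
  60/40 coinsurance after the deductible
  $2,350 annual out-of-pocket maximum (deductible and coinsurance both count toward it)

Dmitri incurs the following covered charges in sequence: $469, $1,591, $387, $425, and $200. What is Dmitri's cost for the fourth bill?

Claim 1 ($469): fully absorbed by the deductible. Patient pays $469; OOP now $469.
Claim 2 ($1,591): $21 finishes the deductible; $1,570 goes to coinsurance; 40% of $1,570 = $628. Cost to patient: $649. OOP to date $1,118.
Claim 3 ($387): deductible met; 40% of $387 = $154.80. Cost to patient: $154.80. OOP to date $1,272.80.
Claim 4 ($425): deductible already satisfied, so patient's share is 40% × $425 = $170. Patient pays $170; OOP now $1,442.80.

$170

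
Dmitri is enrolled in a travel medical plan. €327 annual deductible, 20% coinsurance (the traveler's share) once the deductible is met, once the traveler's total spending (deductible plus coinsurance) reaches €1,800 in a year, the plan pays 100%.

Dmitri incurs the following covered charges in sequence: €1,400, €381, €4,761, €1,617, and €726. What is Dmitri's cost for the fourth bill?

€230

Claim 1 (€1,400): €327 finishes the deductible; €1,073 goes to coinsurance; 20% of €1,073 = €214.60. Cost to traveler: €541.60. OOP to date €541.60.
Claim 2 (€381): deductible already satisfied, so traveler's share is 20% × €381 = €76.20. Traveler owes €76.20 (running OOP €617.80).
Claim 3 (€4,761): 20% coinsurance on €4,761 = €952.20. Cost to traveler: €952.20. OOP to date €1,570.
Claim 4 (€1,617): 20% coinsurance on €1,617 = €323.40. OOP would hit €1,893.40 > €1,800, so the cap limits the traveler to €1,800 − €1,570 = €230.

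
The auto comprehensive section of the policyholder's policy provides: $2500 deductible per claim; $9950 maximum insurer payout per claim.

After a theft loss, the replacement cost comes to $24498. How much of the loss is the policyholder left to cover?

After the deductible, $24498 − $2500 = $21998 remains.
The $9950 per-incident cap binds; insurer pays $9950.
Policyholder's share is the uncovered remainder: $24498 − $9950 = $14548.

$14548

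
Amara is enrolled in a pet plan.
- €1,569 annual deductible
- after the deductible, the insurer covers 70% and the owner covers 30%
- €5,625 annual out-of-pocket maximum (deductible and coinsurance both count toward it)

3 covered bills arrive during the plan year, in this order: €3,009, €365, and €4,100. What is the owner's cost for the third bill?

€1,230

Claim 1 (€3,009): €1,569 to deductible, leaving €1,440; owner's 30% is €432. Owner owes €2,001 (running OOP €2,001).
Claim 2 (€365): deductible met; 30% of €365 = €109.50. Owner owes €109.50 (running OOP €2,110.50).
Claim 3 (€4,100): deductible already satisfied, so owner's share is 30% × €4,100 = €1,230. Owner owes €1,230 (running OOP €3,340.50).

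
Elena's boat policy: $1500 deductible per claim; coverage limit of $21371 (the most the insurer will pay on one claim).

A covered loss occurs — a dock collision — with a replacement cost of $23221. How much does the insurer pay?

Less the $1500 deductible: $23221 − $1500 = $21721.
Since $21721 > $21371, the payout is capped at $21371.

$21371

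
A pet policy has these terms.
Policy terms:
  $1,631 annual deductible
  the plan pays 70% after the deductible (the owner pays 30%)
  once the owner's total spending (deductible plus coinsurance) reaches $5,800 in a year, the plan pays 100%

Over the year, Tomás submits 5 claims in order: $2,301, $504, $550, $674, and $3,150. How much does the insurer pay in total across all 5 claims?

$3,883.60

Bill 1, $2,301: deductible takes $1,631, $670 remains; owner's 30% is $201. Cost to owner: $1,832. OOP to date $1,832. Plan pays $2,301 − $1,832 = $469.
Bill 2, $504: deductible met; 30% of $504 = $151.20. Owner pays $151.20; OOP now $1,983.20. Plan pays $504 − $151.20 = $352.80.
Bill 3, $550: deductible already satisfied, so owner's share is 30% × $550 = $165. Owner owes $165 (running OOP $2,148.20). Insurer: $550 − $165 = $385.
Bill 4, $674: deductible already satisfied, so owner's share is 30% × $674 = $202.20. Owner pays $202.20; OOP now $2,350.40. Insurer: $674 − $202.20 = $471.80.
Bill 5, $3,150: 30% coinsurance on $3,150 = $945. Owner owes $945 (running OOP $3,295.40). Insurer: $3,150 − $945 = $2,205.
Insurer total = bills − owner's total = $7,179 − $3,295.40 = $3,883.60.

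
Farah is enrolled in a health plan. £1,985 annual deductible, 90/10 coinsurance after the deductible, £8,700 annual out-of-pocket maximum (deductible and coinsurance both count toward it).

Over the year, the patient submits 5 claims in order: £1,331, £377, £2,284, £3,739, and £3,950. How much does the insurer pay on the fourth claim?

£3,365.10

Claim 1 (£1,331): entire amount goes to the deductible. Patient pays £1,331; OOP now £1,331. Plan pays £1,331 − £1,331 = £0.
Claim 2 (£377): entire amount goes to the deductible. Patient owes £377 (running OOP £1,708). Insurer: £377 − £377 = £0.
Claim 3 (£2,284): £277 finishes the deductible; £2,007 goes to coinsurance; coinsurance £2,007 × 10% = £200.70. Cost to patient: £477.70. OOP to date £2,185.70. Insurer: £2,284 − £477.70 = £1,806.30.
Claim 4 (£3,739): deductible already satisfied, so patient's share is 10% × £3,739 = £373.90. Patient pays £373.90; OOP now £2,559.60. Plan pays £3,739 − £373.90 = £3,365.10.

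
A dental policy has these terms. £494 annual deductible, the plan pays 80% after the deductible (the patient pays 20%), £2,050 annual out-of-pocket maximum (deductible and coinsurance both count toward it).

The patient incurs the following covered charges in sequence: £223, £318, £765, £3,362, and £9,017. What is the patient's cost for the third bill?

#1 (£223): fully absorbed by the deductible. Cost to patient: £223. OOP to date £223.
#2 (£318): £271 finishes the deductible; £47 goes to coinsurance; coinsurance £47 × 20% = £9.40. Patient pays £280.40; OOP now £503.40.
#3 (£765): 20% coinsurance on £765 = £153. Patient pays £153; OOP now £656.40.

£153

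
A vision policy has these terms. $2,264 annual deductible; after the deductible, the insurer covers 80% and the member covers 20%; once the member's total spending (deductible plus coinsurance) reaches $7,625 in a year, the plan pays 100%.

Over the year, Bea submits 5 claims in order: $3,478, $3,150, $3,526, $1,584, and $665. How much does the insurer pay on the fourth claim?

Claim 1 ($3,478): deductible takes $2,264, $1,214 remains; 20% of $1,214 = $242.80. Member pays $2,506.80; OOP now $2,506.80. Plan pays $3,478 − $2,506.80 = $971.20.
Claim 2 ($3,150): deductible met; 20% of $3,150 = $630. Member owes $630 (running OOP $3,136.80). Plan pays $3,150 − $630 = $2,520.
Claim 3 ($3,526): deductible already satisfied, so member's share is 20% × $3,526 = $705.20. Member owes $705.20 (running OOP $3,842). Plan pays $3,526 − $705.20 = $2,820.80.
Claim 4 ($1,584): 20% coinsurance on $1,584 = $316.80. Cost to member: $316.80. OOP to date $4,158.80. Plan pays $1,584 − $316.80 = $1,267.20.

$1,267.20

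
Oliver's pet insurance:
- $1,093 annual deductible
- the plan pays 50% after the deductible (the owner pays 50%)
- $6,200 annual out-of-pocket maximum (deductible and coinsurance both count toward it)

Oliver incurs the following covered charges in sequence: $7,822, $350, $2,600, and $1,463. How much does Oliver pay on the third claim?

Bill 1, $7,822: deductible takes $1,093, $6,729 remains; coinsurance $6,729 × 50% = $3,364.50. Owner owes $4,457.50 (running OOP $4,457.50).
Bill 2, $350: deductible already satisfied, so owner's share is 50% × $350 = $175. Owner pays $175; OOP now $4,632.50.
Bill 3, $2,600: 50% coinsurance on $2,600 = $1,300. Cost to owner: $1,300. OOP to date $5,932.50.

$1,300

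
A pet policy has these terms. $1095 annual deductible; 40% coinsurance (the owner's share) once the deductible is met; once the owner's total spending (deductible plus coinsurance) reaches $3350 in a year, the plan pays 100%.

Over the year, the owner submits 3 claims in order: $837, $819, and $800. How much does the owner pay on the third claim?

$320

Bill 1, $837: entire amount goes to the deductible. Cost to owner: $837. OOP to date $837.
Bill 2, $819: $258 to deductible, leaving $561; owner's 40% is $224.40. Cost to owner: $482.40. OOP to date $1319.40.
Bill 3, $800: deductible already satisfied, so owner's share is 40% × $800 = $320. Owner pays $320; OOP now $1639.40.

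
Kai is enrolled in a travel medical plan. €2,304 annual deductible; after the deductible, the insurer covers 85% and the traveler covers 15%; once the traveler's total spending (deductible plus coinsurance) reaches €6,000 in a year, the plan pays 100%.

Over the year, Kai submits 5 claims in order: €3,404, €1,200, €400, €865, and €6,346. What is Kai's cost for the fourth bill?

€129.75

Claim 1 (€3,404): €2,304 to deductible, leaving €1,100; traveler's 15% is €165. Traveler owes €2,469 (running OOP €2,469).
Claim 2 (€1,200): 15% coinsurance on €1,200 = €180. Traveler owes €180 (running OOP €2,649).
Claim 3 (€400): deductible already satisfied, so traveler's share is 15% × €400 = €60. Traveler pays €60; OOP now €2,709.
Claim 4 (€865): deductible already satisfied, so traveler's share is 15% × €865 = €129.75. Cost to traveler: €129.75. OOP to date €2,838.75.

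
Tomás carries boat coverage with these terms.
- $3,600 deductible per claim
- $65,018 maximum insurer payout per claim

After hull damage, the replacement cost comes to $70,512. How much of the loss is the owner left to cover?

$5,494

Less the $3,600 deductible: $70,512 − $3,600 = $66,912.
The $65,018 per-incident cap binds; insurer pays $65,018.
Out of pocket: $70,512 − $65,018 = $5,494.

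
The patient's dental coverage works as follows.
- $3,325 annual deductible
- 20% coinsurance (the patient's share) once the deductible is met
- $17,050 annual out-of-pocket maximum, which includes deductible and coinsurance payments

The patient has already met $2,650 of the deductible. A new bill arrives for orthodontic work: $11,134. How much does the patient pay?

$2,766.80

$2,650 of the $3,325 deductible is already met, leaving $675.
That leaves $11,134 − $675 = $10,459 for coinsurance.
Patient's 20% share of $10,459 is $2,091.80.
So the patient owes $675 + $2,091.80 = $2,766.80 before any cap.
Year-to-date out-of-pocket becomes $2,650 + $2,766.80 = $5,416.80, still under the $17,050 maximum, so no cap applies.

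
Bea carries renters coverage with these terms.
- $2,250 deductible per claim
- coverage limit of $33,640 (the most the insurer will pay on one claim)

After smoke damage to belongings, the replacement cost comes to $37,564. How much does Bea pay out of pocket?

$3,924

Less the $2,250 deductible: $37,564 − $2,250 = $35,314.
The $33,640 per-incident cap binds; insurer pays $33,640.
The tenant bears the rest of the original loss: $37,564 − $33,640 = $3,924.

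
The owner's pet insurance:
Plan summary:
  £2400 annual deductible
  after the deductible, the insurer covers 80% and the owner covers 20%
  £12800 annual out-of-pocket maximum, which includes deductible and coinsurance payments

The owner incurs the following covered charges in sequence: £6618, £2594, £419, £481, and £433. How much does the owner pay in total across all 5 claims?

Bill 1, £6618: deductible takes £2400, £4218 remains; owner's 20% is £843.60. Owner owes £3243.60 (running OOP £3243.60).
Bill 2, £2594: 20% coinsurance on £2594 = £518.80. Cost to owner: £518.80. OOP to date £3762.40.
Bill 3, £419: deductible already satisfied, so owner's share is 20% × £419 = £83.80. Owner pays £83.80; OOP now £3846.20.
Bill 4, £481: deductible met; 20% of £481 = £96.20. Owner owes £96.20 (running OOP £3942.40).
Bill 5, £433: deductible already satisfied, so owner's share is 20% × £433 = £86.60. Owner owes £86.60 (running OOP £4029).
Summing the owner's payments: £3243.60 + £518.80 + £83.80 + £96.20 + £86.60 = £4029.

£4029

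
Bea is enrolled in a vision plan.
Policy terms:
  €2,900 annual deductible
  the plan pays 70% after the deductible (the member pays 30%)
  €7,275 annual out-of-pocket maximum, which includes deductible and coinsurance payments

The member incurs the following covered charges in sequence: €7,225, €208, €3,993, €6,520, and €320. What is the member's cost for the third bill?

€1,197.90

#1 (€7,225): €2,900 to deductible, leaving €4,325; member's 30% is €1,297.50. Member pays €4,197.50; OOP now €4,197.50.
#2 (€208): deductible already satisfied, so member's share is 30% × €208 = €62.40. Member owes €62.40 (running OOP €4,259.90).
#3 (€3,993): deductible met; 30% of €3,993 = €1,197.90. Cost to member: €1,197.90. OOP to date €5,457.80.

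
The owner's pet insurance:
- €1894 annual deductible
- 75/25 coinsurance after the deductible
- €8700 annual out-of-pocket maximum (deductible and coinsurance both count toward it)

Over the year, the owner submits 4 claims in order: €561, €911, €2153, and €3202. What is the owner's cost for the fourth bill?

€800.50

Bill 1, €561: entire amount goes to the deductible. Cost to owner: €561. OOP to date €561.
Bill 2, €911: entire amount goes to the deductible. Cost to owner: €911. OOP to date €1472.
Bill 3, €2153: €422 to deductible, leaving €1731; 25% of €1731 = €432.75. Cost to owner: €854.75. OOP to date €2326.75.
Bill 4, €3202: 25% coinsurance on €3202 = €800.50. Owner pays €800.50; OOP now €3127.25.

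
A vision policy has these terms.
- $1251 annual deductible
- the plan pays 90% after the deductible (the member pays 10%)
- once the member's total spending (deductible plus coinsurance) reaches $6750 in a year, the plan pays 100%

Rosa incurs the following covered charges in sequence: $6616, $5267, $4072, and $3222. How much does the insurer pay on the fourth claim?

Claim 1 — $6616: $1251 to deductible, leaving $5365; 10% of $5365 = $536.50. Member pays $1787.50; OOP now $1787.50. Insurer: $6616 − $1787.50 = $4828.50.
Claim 2 — $5267: 10% coinsurance on $5267 = $526.70. Member owes $526.70 (running OOP $2314.20). Plan pays $5267 − $526.70 = $4740.30.
Claim 3 — $4072: deductible already satisfied, so member's share is 10% × $4072 = $407.20. Member owes $407.20 (running OOP $2721.40). Insurer: $4072 − $407.20 = $3664.80.
Claim 4 — $3222: deductible already satisfied, so member's share is 10% × $3222 = $322.20. Member pays $322.20; OOP now $3043.60. Plan pays $3222 − $322.20 = $2899.80.

$2899.80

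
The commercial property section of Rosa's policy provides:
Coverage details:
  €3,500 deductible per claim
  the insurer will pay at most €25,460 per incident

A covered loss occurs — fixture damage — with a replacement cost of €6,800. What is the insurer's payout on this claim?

€3,300

Less the €3,500 deductible: €6,800 − €3,500 = €3,300.
That's under the €25,460 cap, so the insurer reimburses the full €3,300.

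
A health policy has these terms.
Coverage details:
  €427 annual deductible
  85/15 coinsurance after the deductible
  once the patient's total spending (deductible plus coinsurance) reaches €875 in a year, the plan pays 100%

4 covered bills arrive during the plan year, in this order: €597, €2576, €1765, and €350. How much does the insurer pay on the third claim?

Claim 1 — €597: €427 finishes the deductible; €170 goes to coinsurance; patient's 15% is €25.50. Patient owes €452.50 (running OOP €452.50). Insurer: €597 − €452.50 = €144.50.
Claim 2 — €2576: 15% coinsurance on €2576 = €386.40. Patient pays €386.40; OOP now €838.90. Insurer: €2576 − €386.40 = €2189.60.
Claim 3 — €1765: deductible met; 15% of €1765 = €264.75. OOP would hit €1103.65 > €875, so the cap limits the patient to €875 − €838.90 = €36.10. Insurer: €1765 − €36.10 = €1728.90.

€1728.90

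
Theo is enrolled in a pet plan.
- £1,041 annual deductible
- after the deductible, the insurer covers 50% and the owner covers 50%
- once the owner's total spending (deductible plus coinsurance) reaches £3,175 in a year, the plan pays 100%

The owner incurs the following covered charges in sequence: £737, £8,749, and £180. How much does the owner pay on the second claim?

£2,438

Claim 1 (£737): all of it applies to the deductible. Owner pays £737; OOP now £737.
Claim 2 (£8,749): £304 finishes the deductible; £8,445 goes to coinsurance; owner's 50% is £4,222.50. Claim cost before the cap: £304 + £4,222.50 = £4,526.50. OOP would hit £5,263.50 > £3,175, so the cap limits the owner to £3,175 − £737 = £2,438.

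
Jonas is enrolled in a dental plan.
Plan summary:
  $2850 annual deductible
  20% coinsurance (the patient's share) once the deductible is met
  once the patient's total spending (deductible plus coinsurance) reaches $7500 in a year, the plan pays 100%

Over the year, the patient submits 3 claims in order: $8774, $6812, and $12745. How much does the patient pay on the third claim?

$2102.80

Claim 1 — $8774: $2850 finishes the deductible; $5924 goes to coinsurance; 20% of $5924 = $1184.80. Patient pays $4034.80; OOP now $4034.80.
Claim 2 — $6812: 20% coinsurance on $6812 = $1362.40. Patient pays $1362.40; OOP now $5397.20.
Claim 3 — $12745: 20% coinsurance on $12745 = $2549. That would push OOP to $7946.20, over the $7500 cap, so patient pays $7500 − $5397.20 = $2102.80.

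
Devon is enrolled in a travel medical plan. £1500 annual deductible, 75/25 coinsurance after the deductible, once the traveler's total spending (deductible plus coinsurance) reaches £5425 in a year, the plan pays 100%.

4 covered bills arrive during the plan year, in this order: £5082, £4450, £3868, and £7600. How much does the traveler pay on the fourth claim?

£950

Claim 1 (£5082): £1500 to deductible, leaving £3582; traveler's 25% is £895.50. Traveler pays £2395.50; OOP now £2395.50.
Claim 2 (£4450): deductible already satisfied, so traveler's share is 25% × £4450 = £1112.50. Traveler owes £1112.50 (running OOP £3508).
Claim 3 (£3868): deductible already satisfied, so traveler's share is 25% × £3868 = £967. Traveler pays £967; OOP now £4475.
Claim 4 (£7600): deductible already satisfied, so traveler's share is 25% × £7600 = £1900. That would push OOP to £6375, over the £5425 cap, so traveler pays £5425 − £4475 = £950.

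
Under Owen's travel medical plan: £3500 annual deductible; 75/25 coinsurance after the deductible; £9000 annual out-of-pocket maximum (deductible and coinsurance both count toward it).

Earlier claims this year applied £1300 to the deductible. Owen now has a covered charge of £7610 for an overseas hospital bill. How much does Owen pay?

Remaining deductible: £3500 − £1300 = £2200.
That leaves £7610 − £2200 = £5410 for coinsurance.
25% of £5410 = £1352.50 falls to the traveler.
So the traveler owes £2200 + £1352.50 = £3552.50 before any cap.
Year-to-date out-of-pocket becomes £1300 + £3552.50 = £4852.50, still under the £9000 maximum, so no cap applies.

£3552.50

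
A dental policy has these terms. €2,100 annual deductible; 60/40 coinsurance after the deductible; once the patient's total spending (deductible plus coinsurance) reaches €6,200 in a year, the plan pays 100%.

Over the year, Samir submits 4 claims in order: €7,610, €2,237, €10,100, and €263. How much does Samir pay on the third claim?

Claim 1 (€7,610): €2,100 to deductible, leaving €5,510; patient's 40% is €2,204. Patient owes €4,304 (running OOP €4,304).
Claim 2 (€2,237): 40% coinsurance on €2,237 = €894.80. Patient pays €894.80; OOP now €5,198.80.
Claim 3 (€10,100): deductible met; 40% of €10,100 = €4,040. That would push OOP to €9,238.80, over the €6,200 cap, so patient pays €6,200 − €5,198.80 = €1,001.20.

€1,001.20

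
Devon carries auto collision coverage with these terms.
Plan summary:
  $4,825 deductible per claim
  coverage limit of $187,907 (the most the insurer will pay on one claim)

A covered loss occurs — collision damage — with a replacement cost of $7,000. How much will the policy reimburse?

Subtract the deductible: $7,000 − $4,825 = $2,175.
$2,175 ≤ $187,907, so the limit doesn't bind; insurer pays $2,175.

$2,175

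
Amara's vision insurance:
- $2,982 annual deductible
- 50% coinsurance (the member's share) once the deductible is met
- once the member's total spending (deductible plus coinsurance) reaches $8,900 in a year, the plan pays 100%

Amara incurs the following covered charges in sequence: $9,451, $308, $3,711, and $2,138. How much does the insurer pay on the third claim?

#1 ($9,451): deductible takes $2,982, $6,469 remains; 50% of $6,469 = $3,234.50. Member owes $6,216.50 (running OOP $6,216.50). Plan pays $9,451 − $6,216.50 = $3,234.50.
#2 ($308): deductible already satisfied, so member's share is 50% × $308 = $154. Cost to member: $154. OOP to date $6,370.50. Insurer: $308 − $154 = $154.
#3 ($3,711): 50% coinsurance on $3,711 = $1,855.50. Member pays $1,855.50; OOP now $8,226. Insurer: $3,711 − $1,855.50 = $1,855.50.

$1,855.50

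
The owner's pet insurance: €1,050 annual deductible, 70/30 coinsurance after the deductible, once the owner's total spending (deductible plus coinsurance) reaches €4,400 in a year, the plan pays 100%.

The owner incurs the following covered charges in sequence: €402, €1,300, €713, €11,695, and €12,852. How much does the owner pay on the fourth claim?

€2,940.50

Bill 1, €402: fully absorbed by the deductible. Owner pays €402; OOP now €402.
Bill 2, €1,300: deductible takes €648, €652 remains; 30% of €652 = €195.60. Cost to owner: €843.60. OOP to date €1,245.60.
Bill 3, €713: deductible already satisfied, so owner's share is 30% × €713 = €213.90. Owner owes €213.90 (running OOP €1,459.50).
Bill 4, €11,695: deductible met; 30% of €11,695 = €3,508.50. Adding that to €1,459.50 gives €4,968, past the €4,400 cap; owner pays only €4,400 − €1,459.50 = €2,940.50.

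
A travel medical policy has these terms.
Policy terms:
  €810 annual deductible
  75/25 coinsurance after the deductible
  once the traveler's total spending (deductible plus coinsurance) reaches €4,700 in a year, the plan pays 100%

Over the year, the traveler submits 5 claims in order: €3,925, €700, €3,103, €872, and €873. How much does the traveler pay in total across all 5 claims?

€2,975.75

Claim 1 (€3,925): €810 finishes the deductible; €3,115 goes to coinsurance; coinsurance €3,115 × 25% = €778.75. Traveler owes €1,588.75 (running OOP €1,588.75).
Claim 2 (€700): 25% coinsurance on €700 = €175. Cost to traveler: €175. OOP to date €1,763.75.
Claim 3 (€3,103): deductible already satisfied, so traveler's share is 25% × €3,103 = €775.75. Traveler pays €775.75; OOP now €2,539.50.
Claim 4 (€872): deductible met; 25% of €872 = €218. Traveler owes €218 (running OOP €2,757.50).
Claim 5 (€873): deductible already satisfied, so traveler's share is 25% × €873 = €218.25. Cost to traveler: €218.25. OOP to date €2,975.75.
Total paid by the traveler: €1,588.75 + €175 + €775.75 + €218 + €218.25 = €2,975.75.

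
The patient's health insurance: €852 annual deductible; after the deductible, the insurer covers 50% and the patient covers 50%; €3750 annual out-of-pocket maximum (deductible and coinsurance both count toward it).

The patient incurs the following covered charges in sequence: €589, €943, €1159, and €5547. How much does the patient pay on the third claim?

€579.50

Claim 1 — €589: fully absorbed by the deductible. Cost to patient: €589. OOP to date €589.
Claim 2 — €943: €263 finishes the deductible; €680 goes to coinsurance; patient's 50% is €340. Cost to patient: €603. OOP to date €1192.
Claim 3 — €1159: deductible already satisfied, so patient's share is 50% × €1159 = €579.50. Patient pays €579.50; OOP now €1771.50.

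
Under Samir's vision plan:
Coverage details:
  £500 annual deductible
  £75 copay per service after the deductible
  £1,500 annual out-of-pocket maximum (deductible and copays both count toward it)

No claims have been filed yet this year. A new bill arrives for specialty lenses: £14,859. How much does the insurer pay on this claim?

£14,284

Deductible not yet touched, so the first £500 of the bill goes to the deductible.
After the £500 deductible portion, £14,859 − £500 = £14,359 is subject to the copay.
Copay on this service: £75.
That puts the member's cost at £500 + £75 = £575 before any cap.
Cumulative spending £0 + £575 = £575 stays under the £1,500 maximum.
Insurer pays the balance: £14,859 − £575 = £14,284.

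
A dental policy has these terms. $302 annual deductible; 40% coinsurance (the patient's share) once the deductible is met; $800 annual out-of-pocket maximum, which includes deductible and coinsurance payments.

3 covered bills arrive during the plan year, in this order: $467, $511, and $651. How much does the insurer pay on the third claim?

Claim 1 — $467: $302 finishes the deductible; $165 goes to coinsurance; coinsurance $165 × 40% = $66. Patient pays $368; OOP now $368. Plan pays $467 − $368 = $99.
Claim 2 — $511: deductible met; 40% of $511 = $204.40. Patient pays $204.40; OOP now $572.40. Insurer: $511 − $204.40 = $306.60.
Claim 3 — $651: deductible met; 40% of $651 = $260.40. OOP would hit $832.80 > $800, so the cap limits the patient to $800 − $572.40 = $227.60. Insurer: $651 − $227.60 = $423.40.

$423.40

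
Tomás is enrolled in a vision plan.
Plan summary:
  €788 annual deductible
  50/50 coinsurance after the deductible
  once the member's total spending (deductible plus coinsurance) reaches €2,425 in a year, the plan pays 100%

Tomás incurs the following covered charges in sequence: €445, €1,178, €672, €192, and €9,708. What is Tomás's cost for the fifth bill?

€787.50

Claim 1 (€445): fully absorbed by the deductible. Member owes €445 (running OOP €445).
Claim 2 (€1,178): €343 to deductible, leaving €835; 50% of €835 = €417.50. Member owes €760.50 (running OOP €1,205.50).
Claim 3 (€672): deductible met; 50% of €672 = €336. Member owes €336 (running OOP €1,541.50).
Claim 4 (€192): 50% coinsurance on €192 = €96. Cost to member: €96. OOP to date €1,637.50.
Claim 5 (€9,708): deductible met; 50% of €9,708 = €4,854. OOP would hit €6,491.50 > €2,425, so the cap limits the member to €2,425 − €1,637.50 = €787.50.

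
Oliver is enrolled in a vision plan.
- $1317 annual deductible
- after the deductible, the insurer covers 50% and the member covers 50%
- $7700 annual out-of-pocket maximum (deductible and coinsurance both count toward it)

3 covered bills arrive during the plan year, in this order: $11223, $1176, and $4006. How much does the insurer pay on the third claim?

$3164

Bill 1, $11223: deductible takes $1317, $9906 remains; member's 50% is $4953. Cost to member: $6270. OOP to date $6270. Plan pays $11223 − $6270 = $4953.
Bill 2, $1176: deductible already satisfied, so member's share is 50% × $1176 = $588. Cost to member: $588. OOP to date $6858. Insurer: $1176 − $588 = $588.
Bill 3, $4006: deductible already satisfied, so member's share is 50% × $4006 = $2003. Adding that to $6858 gives $8861, past the $7700 cap; member pays only $7700 − $6858 = $842. Insurer: $4006 − $842 = $3164.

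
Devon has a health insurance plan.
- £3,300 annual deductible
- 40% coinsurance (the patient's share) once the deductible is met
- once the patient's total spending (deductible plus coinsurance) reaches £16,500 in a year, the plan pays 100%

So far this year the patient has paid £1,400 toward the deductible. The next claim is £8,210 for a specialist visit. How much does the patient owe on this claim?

£4,424

£1,400 of the £3,300 deductible is already met, leaving £1,900.
That leaves £8,210 − £1,900 = £6,310 for coinsurance.
Patient's 40% share of £6,310 is £2,524.
Patient responsibility before any cap: £1,900 + £2,524 = £4,424.
Cumulative spending £1,400 + £4,424 = £5,824 stays under the £16,500 maximum.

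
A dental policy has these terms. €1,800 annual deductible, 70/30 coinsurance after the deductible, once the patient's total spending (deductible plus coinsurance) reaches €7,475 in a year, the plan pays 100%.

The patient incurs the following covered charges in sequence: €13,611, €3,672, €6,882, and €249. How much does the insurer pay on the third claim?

€5,851.90

#1 (€13,611): €1,800 to deductible, leaving €11,811; coinsurance €11,811 × 30% = €3,543.30. Patient pays €5,343.30; OOP now €5,343.30. Insurer: €13,611 − €5,343.30 = €8,267.70.
#2 (€3,672): deductible met; 30% of €3,672 = €1,101.60. Cost to patient: €1,101.60. OOP to date €6,444.90. Plan pays €3,672 − €1,101.60 = €2,570.40.
#3 (€6,882): 30% coinsurance on €6,882 = €2,064.60. OOP would hit €8,509.50 > €7,475, so the cap limits the patient to €7,475 − €6,444.90 = €1,030.10. Plan pays €6,882 − €1,030.10 = €5,851.90.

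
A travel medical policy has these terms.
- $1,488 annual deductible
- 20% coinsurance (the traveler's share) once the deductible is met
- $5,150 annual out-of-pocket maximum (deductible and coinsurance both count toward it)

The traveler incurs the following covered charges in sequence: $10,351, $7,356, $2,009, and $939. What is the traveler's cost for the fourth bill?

$16.40

Claim 1 — $10,351: $1,488 finishes the deductible; $8,863 goes to coinsurance; traveler's 20% is $1,772.60. Traveler owes $3,260.60 (running OOP $3,260.60).
Claim 2 — $7,356: deductible already satisfied, so traveler's share is 20% × $7,356 = $1,471.20. Traveler pays $1,471.20; OOP now $4,731.80.
Claim 3 — $2,009: deductible already satisfied, so traveler's share is 20% × $2,009 = $401.80. Cost to traveler: $401.80. OOP to date $5,133.60.
Claim 4 — $939: 20% coinsurance on $939 = $187.80. That would push OOP to $5,321.40, over the $5,150 cap, so traveler pays $5,150 − $5,133.60 = $16.40.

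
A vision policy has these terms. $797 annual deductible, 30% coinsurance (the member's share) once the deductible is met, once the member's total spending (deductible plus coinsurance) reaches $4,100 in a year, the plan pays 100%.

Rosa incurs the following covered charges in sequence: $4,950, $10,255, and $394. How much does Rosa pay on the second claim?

Bill 1, $4,950: $797 finishes the deductible; $4,153 goes to coinsurance; coinsurance $4,153 × 30% = $1,245.90. Cost to member: $2,042.90. OOP to date $2,042.90.
Bill 2, $10,255: deductible met; 30% of $10,255 = $3,076.50. That would push OOP to $5,119.40, over the $4,100 cap, so member pays $4,100 − $2,042.90 = $2,057.10.

$2,057.10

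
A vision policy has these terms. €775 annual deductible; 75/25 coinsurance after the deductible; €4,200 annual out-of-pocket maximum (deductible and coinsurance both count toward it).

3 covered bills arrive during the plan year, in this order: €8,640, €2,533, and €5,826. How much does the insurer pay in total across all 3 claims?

€12,799

#1 (€8,640): €775 to deductible, leaving €7,865; member's 25% is €1,966.25. Cost to member: €2,741.25. OOP to date €2,741.25. Insurer: €8,640 − €2,741.25 = €5,898.75.
#2 (€2,533): deductible already satisfied, so member's share is 25% × €2,533 = €633.25. Cost to member: €633.25. OOP to date €3,374.50. Plan pays €2,533 − €633.25 = €1,899.75.
#3 (€5,826): deductible already satisfied, so member's share is 25% × €5,826 = €1,456.50. Adding that to €3,374.50 gives €4,831, past the €4,200 cap; member pays only €4,200 − €3,374.50 = €825.50. Insurer: €5,826 − €825.50 = €5,000.50.
Insurer total: €5,898.75 + €1,899.75 + €5,000.50 = €12,799.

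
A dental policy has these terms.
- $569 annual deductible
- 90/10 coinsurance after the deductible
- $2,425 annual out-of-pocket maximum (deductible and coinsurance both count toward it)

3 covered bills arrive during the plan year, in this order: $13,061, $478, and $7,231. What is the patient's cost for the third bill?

$559

Bill 1, $13,061: deductible takes $569, $12,492 remains; coinsurance $12,492 × 10% = $1,249.20. Patient owes $1,818.20 (running OOP $1,818.20).
Bill 2, $478: deductible already satisfied, so patient's share is 10% × $478 = $47.80. Patient owes $47.80 (running OOP $1,866).
Bill 3, $7,231: 10% coinsurance on $7,231 = $723.10. OOP would hit $2,589.10 > $2,425, so the cap limits the patient to $2,425 − $1,866 = $559.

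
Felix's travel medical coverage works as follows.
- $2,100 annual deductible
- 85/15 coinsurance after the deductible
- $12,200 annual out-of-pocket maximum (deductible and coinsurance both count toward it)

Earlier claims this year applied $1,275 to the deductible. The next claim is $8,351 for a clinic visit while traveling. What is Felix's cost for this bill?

Deductible still to meet: $2,100 − $1,275 = $825.
The remaining $7,526 (= $8,351 − $825) moves to coinsurance.
Coinsurance: $7,526 × 15% = $1,128.90.
So the traveler owes $825 + $1,128.90 = $1,953.90 before any cap.
Cumulative spending $1,275 + $1,953.90 = $3,228.90 stays under the $12,200 maximum.

$1,953.90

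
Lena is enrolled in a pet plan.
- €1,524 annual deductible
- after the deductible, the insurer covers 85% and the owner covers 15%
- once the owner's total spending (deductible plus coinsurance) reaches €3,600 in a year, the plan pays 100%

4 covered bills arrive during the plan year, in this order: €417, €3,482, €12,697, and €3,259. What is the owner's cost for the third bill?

Bill 1, €417: all of it applies to the deductible. Owner owes €417 (running OOP €417).
Bill 2, €3,482: €1,107 finishes the deductible; €2,375 goes to coinsurance; coinsurance €2,375 × 15% = €356.25. Cost to owner: €1,463.25. OOP to date €1,880.25.
Bill 3, €12,697: deductible met; 15% of €12,697 = €1,904.55. Adding that to €1,880.25 gives €3,784.80, past the €3,600 cap; owner pays only €3,600 − €1,880.25 = €1,719.75.

€1,719.75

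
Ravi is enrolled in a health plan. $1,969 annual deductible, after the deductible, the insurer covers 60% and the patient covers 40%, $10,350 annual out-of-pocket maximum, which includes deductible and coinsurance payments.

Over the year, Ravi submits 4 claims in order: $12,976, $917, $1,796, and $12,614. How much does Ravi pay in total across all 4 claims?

$10,350

#1 ($12,976): $1,969 to deductible, leaving $11,007; 40% of $11,007 = $4,402.80. Patient pays $6,371.80; OOP now $6,371.80.
#2 ($917): 40% coinsurance on $917 = $366.80. Patient owes $366.80 (running OOP $6,738.60).
#3 ($1,796): deductible met; 40% of $1,796 = $718.40. Patient owes $718.40 (running OOP $7,457).
#4 ($12,614): 40% coinsurance on $12,614 = $5,045.60. OOP would hit $12,502.60 > $10,350, so the cap limits the patient to $10,350 − $7,457 = $2,893.
Summing the patient's payments: $6,371.80 + $366.80 + $718.40 + $2,893 = $10,350.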